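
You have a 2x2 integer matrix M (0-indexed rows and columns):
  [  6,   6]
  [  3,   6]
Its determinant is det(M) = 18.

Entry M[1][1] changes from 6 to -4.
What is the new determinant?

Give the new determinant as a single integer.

det is linear in row 1: changing M[1][1] by delta changes det by delta * cofactor(1,1).
Cofactor C_11 = (-1)^(1+1) * minor(1,1) = 6
Entry delta = -4 - 6 = -10
Det delta = -10 * 6 = -60
New det = 18 + -60 = -42

Answer: -42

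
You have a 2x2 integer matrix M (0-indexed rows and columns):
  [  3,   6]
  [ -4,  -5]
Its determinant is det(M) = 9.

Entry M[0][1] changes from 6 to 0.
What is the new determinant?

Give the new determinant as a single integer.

Answer: -15

Derivation:
det is linear in row 0: changing M[0][1] by delta changes det by delta * cofactor(0,1).
Cofactor C_01 = (-1)^(0+1) * minor(0,1) = 4
Entry delta = 0 - 6 = -6
Det delta = -6 * 4 = -24
New det = 9 + -24 = -15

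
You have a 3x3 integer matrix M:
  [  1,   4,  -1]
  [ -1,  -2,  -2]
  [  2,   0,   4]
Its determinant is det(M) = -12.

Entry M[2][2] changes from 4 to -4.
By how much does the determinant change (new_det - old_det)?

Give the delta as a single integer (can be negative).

Cofactor C_22 = 2
Entry delta = -4 - 4 = -8
Det delta = entry_delta * cofactor = -8 * 2 = -16

Answer: -16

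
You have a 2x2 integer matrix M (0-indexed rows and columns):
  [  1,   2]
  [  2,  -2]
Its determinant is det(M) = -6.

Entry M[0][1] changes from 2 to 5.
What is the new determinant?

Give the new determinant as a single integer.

Answer: -12

Derivation:
det is linear in row 0: changing M[0][1] by delta changes det by delta * cofactor(0,1).
Cofactor C_01 = (-1)^(0+1) * minor(0,1) = -2
Entry delta = 5 - 2 = 3
Det delta = 3 * -2 = -6
New det = -6 + -6 = -12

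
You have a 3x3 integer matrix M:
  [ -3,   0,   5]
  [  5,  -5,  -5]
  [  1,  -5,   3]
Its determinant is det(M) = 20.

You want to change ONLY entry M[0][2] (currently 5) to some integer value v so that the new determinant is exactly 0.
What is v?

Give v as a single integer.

det is linear in entry M[0][2]: det = old_det + (v - 5) * C_02
Cofactor C_02 = -20
Want det = 0: 20 + (v - 5) * -20 = 0
  (v - 5) = -20 / -20 = 1
  v = 5 + (1) = 6

Answer: 6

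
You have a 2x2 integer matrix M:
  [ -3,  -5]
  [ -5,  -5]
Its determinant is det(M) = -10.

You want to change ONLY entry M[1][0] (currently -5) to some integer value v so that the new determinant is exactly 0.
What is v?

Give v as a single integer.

det is linear in entry M[1][0]: det = old_det + (v - -5) * C_10
Cofactor C_10 = 5
Want det = 0: -10 + (v - -5) * 5 = 0
  (v - -5) = 10 / 5 = 2
  v = -5 + (2) = -3

Answer: -3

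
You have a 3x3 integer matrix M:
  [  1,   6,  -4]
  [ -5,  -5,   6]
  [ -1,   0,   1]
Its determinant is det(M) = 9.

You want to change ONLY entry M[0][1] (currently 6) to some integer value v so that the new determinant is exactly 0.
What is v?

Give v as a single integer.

det is linear in entry M[0][1]: det = old_det + (v - 6) * C_01
Cofactor C_01 = -1
Want det = 0: 9 + (v - 6) * -1 = 0
  (v - 6) = -9 / -1 = 9
  v = 6 + (9) = 15

Answer: 15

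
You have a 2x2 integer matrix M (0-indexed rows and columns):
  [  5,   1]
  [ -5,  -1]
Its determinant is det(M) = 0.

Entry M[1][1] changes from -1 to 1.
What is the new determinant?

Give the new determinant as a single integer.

Answer: 10

Derivation:
det is linear in row 1: changing M[1][1] by delta changes det by delta * cofactor(1,1).
Cofactor C_11 = (-1)^(1+1) * minor(1,1) = 5
Entry delta = 1 - -1 = 2
Det delta = 2 * 5 = 10
New det = 0 + 10 = 10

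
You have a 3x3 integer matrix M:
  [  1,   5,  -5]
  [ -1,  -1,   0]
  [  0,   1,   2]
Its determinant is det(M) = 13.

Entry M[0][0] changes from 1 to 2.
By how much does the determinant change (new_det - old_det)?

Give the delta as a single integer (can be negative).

Answer: -2

Derivation:
Cofactor C_00 = -2
Entry delta = 2 - 1 = 1
Det delta = entry_delta * cofactor = 1 * -2 = -2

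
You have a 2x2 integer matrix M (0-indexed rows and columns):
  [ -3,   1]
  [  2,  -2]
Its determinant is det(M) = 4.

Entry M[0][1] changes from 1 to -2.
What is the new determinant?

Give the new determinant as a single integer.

det is linear in row 0: changing M[0][1] by delta changes det by delta * cofactor(0,1).
Cofactor C_01 = (-1)^(0+1) * minor(0,1) = -2
Entry delta = -2 - 1 = -3
Det delta = -3 * -2 = 6
New det = 4 + 6 = 10

Answer: 10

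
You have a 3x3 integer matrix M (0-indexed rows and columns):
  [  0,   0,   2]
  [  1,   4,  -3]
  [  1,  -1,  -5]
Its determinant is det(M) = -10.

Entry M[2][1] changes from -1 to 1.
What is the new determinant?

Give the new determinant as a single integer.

det is linear in row 2: changing M[2][1] by delta changes det by delta * cofactor(2,1).
Cofactor C_21 = (-1)^(2+1) * minor(2,1) = 2
Entry delta = 1 - -1 = 2
Det delta = 2 * 2 = 4
New det = -10 + 4 = -6

Answer: -6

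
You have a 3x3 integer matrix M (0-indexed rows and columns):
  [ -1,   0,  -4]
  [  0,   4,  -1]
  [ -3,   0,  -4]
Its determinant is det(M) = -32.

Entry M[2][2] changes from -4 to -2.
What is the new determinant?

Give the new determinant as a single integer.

det is linear in row 2: changing M[2][2] by delta changes det by delta * cofactor(2,2).
Cofactor C_22 = (-1)^(2+2) * minor(2,2) = -4
Entry delta = -2 - -4 = 2
Det delta = 2 * -4 = -8
New det = -32 + -8 = -40

Answer: -40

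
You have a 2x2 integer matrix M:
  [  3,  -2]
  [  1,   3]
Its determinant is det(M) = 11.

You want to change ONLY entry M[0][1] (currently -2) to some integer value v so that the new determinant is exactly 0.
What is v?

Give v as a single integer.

Answer: 9

Derivation:
det is linear in entry M[0][1]: det = old_det + (v - -2) * C_01
Cofactor C_01 = -1
Want det = 0: 11 + (v - -2) * -1 = 0
  (v - -2) = -11 / -1 = 11
  v = -2 + (11) = 9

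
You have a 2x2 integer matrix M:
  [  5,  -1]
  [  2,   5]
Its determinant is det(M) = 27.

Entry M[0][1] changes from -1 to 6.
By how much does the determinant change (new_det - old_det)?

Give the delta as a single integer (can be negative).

Answer: -14

Derivation:
Cofactor C_01 = -2
Entry delta = 6 - -1 = 7
Det delta = entry_delta * cofactor = 7 * -2 = -14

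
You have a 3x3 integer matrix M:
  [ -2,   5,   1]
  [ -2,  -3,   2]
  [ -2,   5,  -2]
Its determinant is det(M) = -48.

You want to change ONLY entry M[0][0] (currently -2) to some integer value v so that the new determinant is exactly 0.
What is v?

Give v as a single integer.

Answer: -14

Derivation:
det is linear in entry M[0][0]: det = old_det + (v - -2) * C_00
Cofactor C_00 = -4
Want det = 0: -48 + (v - -2) * -4 = 0
  (v - -2) = 48 / -4 = -12
  v = -2 + (-12) = -14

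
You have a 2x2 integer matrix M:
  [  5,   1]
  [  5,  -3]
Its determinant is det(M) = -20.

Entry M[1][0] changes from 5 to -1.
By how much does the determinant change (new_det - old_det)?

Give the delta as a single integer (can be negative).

Answer: 6

Derivation:
Cofactor C_10 = -1
Entry delta = -1 - 5 = -6
Det delta = entry_delta * cofactor = -6 * -1 = 6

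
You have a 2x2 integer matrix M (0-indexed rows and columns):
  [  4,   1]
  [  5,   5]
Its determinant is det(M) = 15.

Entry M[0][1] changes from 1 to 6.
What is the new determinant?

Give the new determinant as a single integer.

Answer: -10

Derivation:
det is linear in row 0: changing M[0][1] by delta changes det by delta * cofactor(0,1).
Cofactor C_01 = (-1)^(0+1) * minor(0,1) = -5
Entry delta = 6 - 1 = 5
Det delta = 5 * -5 = -25
New det = 15 + -25 = -10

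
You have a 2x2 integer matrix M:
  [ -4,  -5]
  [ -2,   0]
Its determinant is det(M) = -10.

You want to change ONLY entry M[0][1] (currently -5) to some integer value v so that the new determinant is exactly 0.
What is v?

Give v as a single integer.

det is linear in entry M[0][1]: det = old_det + (v - -5) * C_01
Cofactor C_01 = 2
Want det = 0: -10 + (v - -5) * 2 = 0
  (v - -5) = 10 / 2 = 5
  v = -5 + (5) = 0

Answer: 0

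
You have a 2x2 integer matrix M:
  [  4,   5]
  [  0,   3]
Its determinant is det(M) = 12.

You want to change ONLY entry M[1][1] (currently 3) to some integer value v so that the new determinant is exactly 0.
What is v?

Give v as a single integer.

Answer: 0

Derivation:
det is linear in entry M[1][1]: det = old_det + (v - 3) * C_11
Cofactor C_11 = 4
Want det = 0: 12 + (v - 3) * 4 = 0
  (v - 3) = -12 / 4 = -3
  v = 3 + (-3) = 0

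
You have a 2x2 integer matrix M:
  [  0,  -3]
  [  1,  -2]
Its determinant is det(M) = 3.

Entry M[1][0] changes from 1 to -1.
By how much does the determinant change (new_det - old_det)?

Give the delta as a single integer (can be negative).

Cofactor C_10 = 3
Entry delta = -1 - 1 = -2
Det delta = entry_delta * cofactor = -2 * 3 = -6

Answer: -6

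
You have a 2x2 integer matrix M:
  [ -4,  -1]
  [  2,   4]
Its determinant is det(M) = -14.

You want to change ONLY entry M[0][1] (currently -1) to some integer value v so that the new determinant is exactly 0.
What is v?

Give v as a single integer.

Answer: -8

Derivation:
det is linear in entry M[0][1]: det = old_det + (v - -1) * C_01
Cofactor C_01 = -2
Want det = 0: -14 + (v - -1) * -2 = 0
  (v - -1) = 14 / -2 = -7
  v = -1 + (-7) = -8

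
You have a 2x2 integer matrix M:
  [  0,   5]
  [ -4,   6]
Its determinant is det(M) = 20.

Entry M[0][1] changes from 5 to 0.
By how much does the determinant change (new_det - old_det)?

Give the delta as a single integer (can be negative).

Cofactor C_01 = 4
Entry delta = 0 - 5 = -5
Det delta = entry_delta * cofactor = -5 * 4 = -20

Answer: -20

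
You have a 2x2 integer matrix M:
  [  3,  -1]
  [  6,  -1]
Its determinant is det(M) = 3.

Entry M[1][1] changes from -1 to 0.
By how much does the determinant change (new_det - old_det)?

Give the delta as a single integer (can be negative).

Answer: 3

Derivation:
Cofactor C_11 = 3
Entry delta = 0 - -1 = 1
Det delta = entry_delta * cofactor = 1 * 3 = 3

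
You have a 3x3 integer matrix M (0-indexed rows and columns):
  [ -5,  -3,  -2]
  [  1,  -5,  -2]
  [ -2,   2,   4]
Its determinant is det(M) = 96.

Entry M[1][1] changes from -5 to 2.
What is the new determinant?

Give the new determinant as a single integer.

det is linear in row 1: changing M[1][1] by delta changes det by delta * cofactor(1,1).
Cofactor C_11 = (-1)^(1+1) * minor(1,1) = -24
Entry delta = 2 - -5 = 7
Det delta = 7 * -24 = -168
New det = 96 + -168 = -72

Answer: -72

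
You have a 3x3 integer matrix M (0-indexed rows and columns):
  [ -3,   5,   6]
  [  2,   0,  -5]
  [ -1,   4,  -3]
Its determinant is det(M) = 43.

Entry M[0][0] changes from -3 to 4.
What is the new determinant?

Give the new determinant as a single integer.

det is linear in row 0: changing M[0][0] by delta changes det by delta * cofactor(0,0).
Cofactor C_00 = (-1)^(0+0) * minor(0,0) = 20
Entry delta = 4 - -3 = 7
Det delta = 7 * 20 = 140
New det = 43 + 140 = 183

Answer: 183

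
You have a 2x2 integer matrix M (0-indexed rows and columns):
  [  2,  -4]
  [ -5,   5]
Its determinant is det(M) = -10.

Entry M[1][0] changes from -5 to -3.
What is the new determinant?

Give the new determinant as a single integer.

det is linear in row 1: changing M[1][0] by delta changes det by delta * cofactor(1,0).
Cofactor C_10 = (-1)^(1+0) * minor(1,0) = 4
Entry delta = -3 - -5 = 2
Det delta = 2 * 4 = 8
New det = -10 + 8 = -2

Answer: -2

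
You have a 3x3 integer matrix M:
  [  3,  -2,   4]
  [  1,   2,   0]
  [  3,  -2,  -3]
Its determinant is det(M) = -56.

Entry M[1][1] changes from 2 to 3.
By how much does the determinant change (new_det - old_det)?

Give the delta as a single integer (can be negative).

Answer: -21

Derivation:
Cofactor C_11 = -21
Entry delta = 3 - 2 = 1
Det delta = entry_delta * cofactor = 1 * -21 = -21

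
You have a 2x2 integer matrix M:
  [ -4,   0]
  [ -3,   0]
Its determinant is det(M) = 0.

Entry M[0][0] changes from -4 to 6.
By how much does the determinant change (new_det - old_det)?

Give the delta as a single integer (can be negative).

Cofactor C_00 = 0
Entry delta = 6 - -4 = 10
Det delta = entry_delta * cofactor = 10 * 0 = 0

Answer: 0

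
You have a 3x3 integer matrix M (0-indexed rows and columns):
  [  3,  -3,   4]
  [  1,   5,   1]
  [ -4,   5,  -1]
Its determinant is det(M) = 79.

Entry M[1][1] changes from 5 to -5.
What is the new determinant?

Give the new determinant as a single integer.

det is linear in row 1: changing M[1][1] by delta changes det by delta * cofactor(1,1).
Cofactor C_11 = (-1)^(1+1) * minor(1,1) = 13
Entry delta = -5 - 5 = -10
Det delta = -10 * 13 = -130
New det = 79 + -130 = -51

Answer: -51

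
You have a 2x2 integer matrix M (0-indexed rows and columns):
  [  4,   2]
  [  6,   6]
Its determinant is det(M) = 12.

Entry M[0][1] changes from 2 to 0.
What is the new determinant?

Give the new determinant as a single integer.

det is linear in row 0: changing M[0][1] by delta changes det by delta * cofactor(0,1).
Cofactor C_01 = (-1)^(0+1) * minor(0,1) = -6
Entry delta = 0 - 2 = -2
Det delta = -2 * -6 = 12
New det = 12 + 12 = 24

Answer: 24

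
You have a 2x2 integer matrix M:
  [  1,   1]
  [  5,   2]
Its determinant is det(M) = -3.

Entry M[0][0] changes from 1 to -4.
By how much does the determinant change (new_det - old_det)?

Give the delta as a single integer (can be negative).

Answer: -10

Derivation:
Cofactor C_00 = 2
Entry delta = -4 - 1 = -5
Det delta = entry_delta * cofactor = -5 * 2 = -10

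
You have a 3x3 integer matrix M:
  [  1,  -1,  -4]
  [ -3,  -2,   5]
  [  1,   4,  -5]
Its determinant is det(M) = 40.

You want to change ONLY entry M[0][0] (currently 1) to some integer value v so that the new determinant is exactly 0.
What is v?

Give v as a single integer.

Answer: 5

Derivation:
det is linear in entry M[0][0]: det = old_det + (v - 1) * C_00
Cofactor C_00 = -10
Want det = 0: 40 + (v - 1) * -10 = 0
  (v - 1) = -40 / -10 = 4
  v = 1 + (4) = 5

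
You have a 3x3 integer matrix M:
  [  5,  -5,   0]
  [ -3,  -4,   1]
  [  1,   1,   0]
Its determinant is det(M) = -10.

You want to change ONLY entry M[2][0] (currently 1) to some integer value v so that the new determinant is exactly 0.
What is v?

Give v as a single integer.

det is linear in entry M[2][0]: det = old_det + (v - 1) * C_20
Cofactor C_20 = -5
Want det = 0: -10 + (v - 1) * -5 = 0
  (v - 1) = 10 / -5 = -2
  v = 1 + (-2) = -1

Answer: -1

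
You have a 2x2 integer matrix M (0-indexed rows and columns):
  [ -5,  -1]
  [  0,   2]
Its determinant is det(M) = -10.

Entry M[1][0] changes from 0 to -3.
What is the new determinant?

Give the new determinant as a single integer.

det is linear in row 1: changing M[1][0] by delta changes det by delta * cofactor(1,0).
Cofactor C_10 = (-1)^(1+0) * minor(1,0) = 1
Entry delta = -3 - 0 = -3
Det delta = -3 * 1 = -3
New det = -10 + -3 = -13

Answer: -13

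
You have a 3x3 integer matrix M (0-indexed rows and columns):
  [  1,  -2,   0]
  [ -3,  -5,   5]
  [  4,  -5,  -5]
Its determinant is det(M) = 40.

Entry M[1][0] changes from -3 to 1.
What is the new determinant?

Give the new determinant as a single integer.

det is linear in row 1: changing M[1][0] by delta changes det by delta * cofactor(1,0).
Cofactor C_10 = (-1)^(1+0) * minor(1,0) = -10
Entry delta = 1 - -3 = 4
Det delta = 4 * -10 = -40
New det = 40 + -40 = 0

Answer: 0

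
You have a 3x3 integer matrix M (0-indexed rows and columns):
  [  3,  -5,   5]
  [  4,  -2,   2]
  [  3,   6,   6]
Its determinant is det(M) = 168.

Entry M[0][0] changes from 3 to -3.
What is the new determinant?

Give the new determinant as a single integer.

det is linear in row 0: changing M[0][0] by delta changes det by delta * cofactor(0,0).
Cofactor C_00 = (-1)^(0+0) * minor(0,0) = -24
Entry delta = -3 - 3 = -6
Det delta = -6 * -24 = 144
New det = 168 + 144 = 312

Answer: 312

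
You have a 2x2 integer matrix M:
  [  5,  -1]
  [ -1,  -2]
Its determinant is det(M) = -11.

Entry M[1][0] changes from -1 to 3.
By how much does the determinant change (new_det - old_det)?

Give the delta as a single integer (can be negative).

Cofactor C_10 = 1
Entry delta = 3 - -1 = 4
Det delta = entry_delta * cofactor = 4 * 1 = 4

Answer: 4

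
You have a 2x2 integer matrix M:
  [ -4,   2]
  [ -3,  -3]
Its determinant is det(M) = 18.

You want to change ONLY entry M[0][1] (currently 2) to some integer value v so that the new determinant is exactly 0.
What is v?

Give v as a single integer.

Answer: -4

Derivation:
det is linear in entry M[0][1]: det = old_det + (v - 2) * C_01
Cofactor C_01 = 3
Want det = 0: 18 + (v - 2) * 3 = 0
  (v - 2) = -18 / 3 = -6
  v = 2 + (-6) = -4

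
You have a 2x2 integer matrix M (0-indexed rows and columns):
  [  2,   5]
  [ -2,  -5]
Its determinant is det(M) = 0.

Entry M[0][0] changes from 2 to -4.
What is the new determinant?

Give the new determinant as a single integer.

det is linear in row 0: changing M[0][0] by delta changes det by delta * cofactor(0,0).
Cofactor C_00 = (-1)^(0+0) * minor(0,0) = -5
Entry delta = -4 - 2 = -6
Det delta = -6 * -5 = 30
New det = 0 + 30 = 30

Answer: 30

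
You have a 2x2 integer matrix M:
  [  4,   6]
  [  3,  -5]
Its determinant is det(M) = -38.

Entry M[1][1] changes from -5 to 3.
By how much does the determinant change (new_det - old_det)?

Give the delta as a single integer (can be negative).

Cofactor C_11 = 4
Entry delta = 3 - -5 = 8
Det delta = entry_delta * cofactor = 8 * 4 = 32

Answer: 32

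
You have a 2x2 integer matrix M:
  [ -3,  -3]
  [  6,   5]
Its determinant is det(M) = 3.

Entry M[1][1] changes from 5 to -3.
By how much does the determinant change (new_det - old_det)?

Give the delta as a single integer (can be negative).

Cofactor C_11 = -3
Entry delta = -3 - 5 = -8
Det delta = entry_delta * cofactor = -8 * -3 = 24

Answer: 24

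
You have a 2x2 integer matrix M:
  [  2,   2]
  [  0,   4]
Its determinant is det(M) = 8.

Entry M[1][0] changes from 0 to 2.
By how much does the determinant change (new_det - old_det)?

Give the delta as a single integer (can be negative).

Answer: -4

Derivation:
Cofactor C_10 = -2
Entry delta = 2 - 0 = 2
Det delta = entry_delta * cofactor = 2 * -2 = -4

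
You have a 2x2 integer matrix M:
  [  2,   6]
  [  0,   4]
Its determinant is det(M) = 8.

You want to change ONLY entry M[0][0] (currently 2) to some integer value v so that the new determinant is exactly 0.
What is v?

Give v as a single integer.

Answer: 0

Derivation:
det is linear in entry M[0][0]: det = old_det + (v - 2) * C_00
Cofactor C_00 = 4
Want det = 0: 8 + (v - 2) * 4 = 0
  (v - 2) = -8 / 4 = -2
  v = 2 + (-2) = 0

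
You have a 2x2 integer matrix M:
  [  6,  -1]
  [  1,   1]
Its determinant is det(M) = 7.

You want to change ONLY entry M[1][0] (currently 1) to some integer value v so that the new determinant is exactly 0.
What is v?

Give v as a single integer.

det is linear in entry M[1][0]: det = old_det + (v - 1) * C_10
Cofactor C_10 = 1
Want det = 0: 7 + (v - 1) * 1 = 0
  (v - 1) = -7 / 1 = -7
  v = 1 + (-7) = -6

Answer: -6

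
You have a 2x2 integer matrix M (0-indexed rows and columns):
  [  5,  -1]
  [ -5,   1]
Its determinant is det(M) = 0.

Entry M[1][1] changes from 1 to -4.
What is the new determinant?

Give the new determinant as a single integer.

Answer: -25

Derivation:
det is linear in row 1: changing M[1][1] by delta changes det by delta * cofactor(1,1).
Cofactor C_11 = (-1)^(1+1) * minor(1,1) = 5
Entry delta = -4 - 1 = -5
Det delta = -5 * 5 = -25
New det = 0 + -25 = -25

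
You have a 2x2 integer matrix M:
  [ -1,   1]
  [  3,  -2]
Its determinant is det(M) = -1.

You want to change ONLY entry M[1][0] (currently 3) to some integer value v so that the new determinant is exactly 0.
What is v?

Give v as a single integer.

det is linear in entry M[1][0]: det = old_det + (v - 3) * C_10
Cofactor C_10 = -1
Want det = 0: -1 + (v - 3) * -1 = 0
  (v - 3) = 1 / -1 = -1
  v = 3 + (-1) = 2

Answer: 2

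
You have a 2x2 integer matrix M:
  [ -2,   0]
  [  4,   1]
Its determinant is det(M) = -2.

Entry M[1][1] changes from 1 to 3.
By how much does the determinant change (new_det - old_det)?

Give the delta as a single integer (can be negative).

Cofactor C_11 = -2
Entry delta = 3 - 1 = 2
Det delta = entry_delta * cofactor = 2 * -2 = -4

Answer: -4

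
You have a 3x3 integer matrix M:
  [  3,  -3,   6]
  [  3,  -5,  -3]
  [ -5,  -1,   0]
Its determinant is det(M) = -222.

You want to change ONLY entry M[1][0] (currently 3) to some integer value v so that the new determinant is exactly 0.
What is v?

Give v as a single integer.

Answer: -34

Derivation:
det is linear in entry M[1][0]: det = old_det + (v - 3) * C_10
Cofactor C_10 = -6
Want det = 0: -222 + (v - 3) * -6 = 0
  (v - 3) = 222 / -6 = -37
  v = 3 + (-37) = -34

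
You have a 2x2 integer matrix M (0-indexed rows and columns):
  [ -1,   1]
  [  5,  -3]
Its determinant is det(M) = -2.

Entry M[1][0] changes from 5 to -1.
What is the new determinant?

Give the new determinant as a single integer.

det is linear in row 1: changing M[1][0] by delta changes det by delta * cofactor(1,0).
Cofactor C_10 = (-1)^(1+0) * minor(1,0) = -1
Entry delta = -1 - 5 = -6
Det delta = -6 * -1 = 6
New det = -2 + 6 = 4

Answer: 4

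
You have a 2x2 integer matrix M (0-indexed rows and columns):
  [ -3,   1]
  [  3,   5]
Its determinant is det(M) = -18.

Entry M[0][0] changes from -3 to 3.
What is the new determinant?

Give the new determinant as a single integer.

det is linear in row 0: changing M[0][0] by delta changes det by delta * cofactor(0,0).
Cofactor C_00 = (-1)^(0+0) * minor(0,0) = 5
Entry delta = 3 - -3 = 6
Det delta = 6 * 5 = 30
New det = -18 + 30 = 12

Answer: 12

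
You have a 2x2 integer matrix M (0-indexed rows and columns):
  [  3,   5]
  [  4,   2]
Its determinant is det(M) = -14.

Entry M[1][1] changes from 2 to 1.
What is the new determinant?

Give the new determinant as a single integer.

det is linear in row 1: changing M[1][1] by delta changes det by delta * cofactor(1,1).
Cofactor C_11 = (-1)^(1+1) * minor(1,1) = 3
Entry delta = 1 - 2 = -1
Det delta = -1 * 3 = -3
New det = -14 + -3 = -17

Answer: -17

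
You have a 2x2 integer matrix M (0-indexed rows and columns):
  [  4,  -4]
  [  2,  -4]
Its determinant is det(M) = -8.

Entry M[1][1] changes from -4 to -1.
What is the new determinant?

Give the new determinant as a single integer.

det is linear in row 1: changing M[1][1] by delta changes det by delta * cofactor(1,1).
Cofactor C_11 = (-1)^(1+1) * minor(1,1) = 4
Entry delta = -1 - -4 = 3
Det delta = 3 * 4 = 12
New det = -8 + 12 = 4

Answer: 4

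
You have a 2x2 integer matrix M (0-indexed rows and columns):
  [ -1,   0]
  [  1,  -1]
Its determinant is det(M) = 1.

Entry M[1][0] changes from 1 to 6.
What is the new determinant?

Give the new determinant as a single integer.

det is linear in row 1: changing M[1][0] by delta changes det by delta * cofactor(1,0).
Cofactor C_10 = (-1)^(1+0) * minor(1,0) = 0
Entry delta = 6 - 1 = 5
Det delta = 5 * 0 = 0
New det = 1 + 0 = 1

Answer: 1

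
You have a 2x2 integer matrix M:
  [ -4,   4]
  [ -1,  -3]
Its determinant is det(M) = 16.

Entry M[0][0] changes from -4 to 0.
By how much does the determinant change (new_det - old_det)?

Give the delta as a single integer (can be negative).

Answer: -12

Derivation:
Cofactor C_00 = -3
Entry delta = 0 - -4 = 4
Det delta = entry_delta * cofactor = 4 * -3 = -12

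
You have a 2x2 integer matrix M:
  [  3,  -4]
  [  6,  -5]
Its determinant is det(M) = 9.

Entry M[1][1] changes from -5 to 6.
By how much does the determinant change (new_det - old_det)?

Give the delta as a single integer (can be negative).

Answer: 33

Derivation:
Cofactor C_11 = 3
Entry delta = 6 - -5 = 11
Det delta = entry_delta * cofactor = 11 * 3 = 33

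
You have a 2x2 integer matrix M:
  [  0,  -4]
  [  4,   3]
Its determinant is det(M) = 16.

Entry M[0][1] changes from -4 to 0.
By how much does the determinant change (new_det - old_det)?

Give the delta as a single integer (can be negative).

Answer: -16

Derivation:
Cofactor C_01 = -4
Entry delta = 0 - -4 = 4
Det delta = entry_delta * cofactor = 4 * -4 = -16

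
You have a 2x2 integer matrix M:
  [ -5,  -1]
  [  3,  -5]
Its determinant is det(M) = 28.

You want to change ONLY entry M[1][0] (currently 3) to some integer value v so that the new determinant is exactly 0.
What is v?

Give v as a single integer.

Answer: -25

Derivation:
det is linear in entry M[1][0]: det = old_det + (v - 3) * C_10
Cofactor C_10 = 1
Want det = 0: 28 + (v - 3) * 1 = 0
  (v - 3) = -28 / 1 = -28
  v = 3 + (-28) = -25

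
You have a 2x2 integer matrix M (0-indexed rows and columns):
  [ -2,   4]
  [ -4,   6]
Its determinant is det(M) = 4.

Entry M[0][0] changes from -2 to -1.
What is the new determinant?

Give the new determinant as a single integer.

Answer: 10

Derivation:
det is linear in row 0: changing M[0][0] by delta changes det by delta * cofactor(0,0).
Cofactor C_00 = (-1)^(0+0) * minor(0,0) = 6
Entry delta = -1 - -2 = 1
Det delta = 1 * 6 = 6
New det = 4 + 6 = 10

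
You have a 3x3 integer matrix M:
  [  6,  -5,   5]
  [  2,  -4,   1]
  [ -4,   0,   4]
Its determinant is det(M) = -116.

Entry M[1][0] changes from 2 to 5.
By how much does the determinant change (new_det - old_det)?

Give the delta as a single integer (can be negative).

Answer: 60

Derivation:
Cofactor C_10 = 20
Entry delta = 5 - 2 = 3
Det delta = entry_delta * cofactor = 3 * 20 = 60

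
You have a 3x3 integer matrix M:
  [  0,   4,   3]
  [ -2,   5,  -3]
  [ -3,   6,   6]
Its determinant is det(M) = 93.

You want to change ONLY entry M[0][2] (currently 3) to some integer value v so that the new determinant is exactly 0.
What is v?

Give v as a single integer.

Answer: -28

Derivation:
det is linear in entry M[0][2]: det = old_det + (v - 3) * C_02
Cofactor C_02 = 3
Want det = 0: 93 + (v - 3) * 3 = 0
  (v - 3) = -93 / 3 = -31
  v = 3 + (-31) = -28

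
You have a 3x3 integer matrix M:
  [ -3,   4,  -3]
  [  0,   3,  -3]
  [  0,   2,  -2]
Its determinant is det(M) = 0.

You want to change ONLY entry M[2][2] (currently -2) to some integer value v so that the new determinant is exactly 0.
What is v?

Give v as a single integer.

Answer: -2

Derivation:
det is linear in entry M[2][2]: det = old_det + (v - -2) * C_22
Cofactor C_22 = -9
Want det = 0: 0 + (v - -2) * -9 = 0
  (v - -2) = 0 / -9 = 0
  v = -2 + (0) = -2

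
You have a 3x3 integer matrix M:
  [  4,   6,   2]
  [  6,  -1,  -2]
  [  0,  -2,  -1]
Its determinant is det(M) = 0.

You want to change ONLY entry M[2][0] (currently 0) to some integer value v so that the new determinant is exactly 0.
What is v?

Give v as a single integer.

det is linear in entry M[2][0]: det = old_det + (v - 0) * C_20
Cofactor C_20 = -10
Want det = 0: 0 + (v - 0) * -10 = 0
  (v - 0) = 0 / -10 = 0
  v = 0 + (0) = 0

Answer: 0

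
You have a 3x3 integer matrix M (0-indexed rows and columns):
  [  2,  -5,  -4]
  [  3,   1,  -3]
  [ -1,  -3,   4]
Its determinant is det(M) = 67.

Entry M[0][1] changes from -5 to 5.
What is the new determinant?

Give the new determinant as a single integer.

det is linear in row 0: changing M[0][1] by delta changes det by delta * cofactor(0,1).
Cofactor C_01 = (-1)^(0+1) * minor(0,1) = -9
Entry delta = 5 - -5 = 10
Det delta = 10 * -9 = -90
New det = 67 + -90 = -23

Answer: -23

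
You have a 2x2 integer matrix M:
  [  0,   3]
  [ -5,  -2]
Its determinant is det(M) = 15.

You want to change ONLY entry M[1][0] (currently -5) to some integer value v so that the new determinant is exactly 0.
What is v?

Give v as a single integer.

Answer: 0

Derivation:
det is linear in entry M[1][0]: det = old_det + (v - -5) * C_10
Cofactor C_10 = -3
Want det = 0: 15 + (v - -5) * -3 = 0
  (v - -5) = -15 / -3 = 5
  v = -5 + (5) = 0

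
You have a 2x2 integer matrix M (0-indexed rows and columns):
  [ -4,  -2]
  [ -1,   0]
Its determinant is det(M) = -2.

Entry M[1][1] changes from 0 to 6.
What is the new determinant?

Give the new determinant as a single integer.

Answer: -26

Derivation:
det is linear in row 1: changing M[1][1] by delta changes det by delta * cofactor(1,1).
Cofactor C_11 = (-1)^(1+1) * minor(1,1) = -4
Entry delta = 6 - 0 = 6
Det delta = 6 * -4 = -24
New det = -2 + -24 = -26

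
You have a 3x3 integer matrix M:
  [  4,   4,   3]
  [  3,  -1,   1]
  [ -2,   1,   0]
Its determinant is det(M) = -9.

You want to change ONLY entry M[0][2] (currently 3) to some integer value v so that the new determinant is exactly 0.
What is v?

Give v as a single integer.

det is linear in entry M[0][2]: det = old_det + (v - 3) * C_02
Cofactor C_02 = 1
Want det = 0: -9 + (v - 3) * 1 = 0
  (v - 3) = 9 / 1 = 9
  v = 3 + (9) = 12

Answer: 12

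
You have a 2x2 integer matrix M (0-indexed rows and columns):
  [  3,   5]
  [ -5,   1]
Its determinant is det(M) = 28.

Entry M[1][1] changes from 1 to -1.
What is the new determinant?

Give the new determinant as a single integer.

Answer: 22

Derivation:
det is linear in row 1: changing M[1][1] by delta changes det by delta * cofactor(1,1).
Cofactor C_11 = (-1)^(1+1) * minor(1,1) = 3
Entry delta = -1 - 1 = -2
Det delta = -2 * 3 = -6
New det = 28 + -6 = 22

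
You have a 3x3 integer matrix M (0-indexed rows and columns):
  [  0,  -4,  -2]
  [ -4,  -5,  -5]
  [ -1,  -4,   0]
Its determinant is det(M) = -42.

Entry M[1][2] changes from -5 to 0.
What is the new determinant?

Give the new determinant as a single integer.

det is linear in row 1: changing M[1][2] by delta changes det by delta * cofactor(1,2).
Cofactor C_12 = (-1)^(1+2) * minor(1,2) = 4
Entry delta = 0 - -5 = 5
Det delta = 5 * 4 = 20
New det = -42 + 20 = -22

Answer: -22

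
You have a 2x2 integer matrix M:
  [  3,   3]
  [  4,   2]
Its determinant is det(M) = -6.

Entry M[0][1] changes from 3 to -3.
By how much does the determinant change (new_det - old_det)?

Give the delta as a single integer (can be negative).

Answer: 24

Derivation:
Cofactor C_01 = -4
Entry delta = -3 - 3 = -6
Det delta = entry_delta * cofactor = -6 * -4 = 24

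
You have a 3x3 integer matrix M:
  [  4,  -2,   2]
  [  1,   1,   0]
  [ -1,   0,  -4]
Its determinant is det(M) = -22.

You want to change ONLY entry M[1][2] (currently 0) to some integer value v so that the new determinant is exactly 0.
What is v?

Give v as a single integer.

det is linear in entry M[1][2]: det = old_det + (v - 0) * C_12
Cofactor C_12 = 2
Want det = 0: -22 + (v - 0) * 2 = 0
  (v - 0) = 22 / 2 = 11
  v = 0 + (11) = 11

Answer: 11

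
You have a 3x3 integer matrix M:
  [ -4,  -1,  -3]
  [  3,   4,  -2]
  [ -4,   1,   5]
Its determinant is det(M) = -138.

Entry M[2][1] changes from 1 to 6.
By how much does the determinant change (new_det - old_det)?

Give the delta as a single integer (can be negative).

Answer: -85

Derivation:
Cofactor C_21 = -17
Entry delta = 6 - 1 = 5
Det delta = entry_delta * cofactor = 5 * -17 = -85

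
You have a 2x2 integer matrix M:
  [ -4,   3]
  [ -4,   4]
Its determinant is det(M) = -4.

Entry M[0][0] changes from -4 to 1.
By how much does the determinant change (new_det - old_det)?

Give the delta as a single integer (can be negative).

Cofactor C_00 = 4
Entry delta = 1 - -4 = 5
Det delta = entry_delta * cofactor = 5 * 4 = 20

Answer: 20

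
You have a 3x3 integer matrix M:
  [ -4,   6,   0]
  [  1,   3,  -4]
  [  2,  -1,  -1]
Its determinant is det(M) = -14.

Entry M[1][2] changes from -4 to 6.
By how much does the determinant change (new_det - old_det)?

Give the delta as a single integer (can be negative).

Cofactor C_12 = 8
Entry delta = 6 - -4 = 10
Det delta = entry_delta * cofactor = 10 * 8 = 80

Answer: 80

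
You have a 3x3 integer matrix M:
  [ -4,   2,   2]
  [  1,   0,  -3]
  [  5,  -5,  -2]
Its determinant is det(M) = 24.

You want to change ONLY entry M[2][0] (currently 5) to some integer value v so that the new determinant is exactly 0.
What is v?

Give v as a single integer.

det is linear in entry M[2][0]: det = old_det + (v - 5) * C_20
Cofactor C_20 = -6
Want det = 0: 24 + (v - 5) * -6 = 0
  (v - 5) = -24 / -6 = 4
  v = 5 + (4) = 9

Answer: 9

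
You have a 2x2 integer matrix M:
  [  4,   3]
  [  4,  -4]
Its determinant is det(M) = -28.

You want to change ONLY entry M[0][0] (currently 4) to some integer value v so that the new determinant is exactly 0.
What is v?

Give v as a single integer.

det is linear in entry M[0][0]: det = old_det + (v - 4) * C_00
Cofactor C_00 = -4
Want det = 0: -28 + (v - 4) * -4 = 0
  (v - 4) = 28 / -4 = -7
  v = 4 + (-7) = -3

Answer: -3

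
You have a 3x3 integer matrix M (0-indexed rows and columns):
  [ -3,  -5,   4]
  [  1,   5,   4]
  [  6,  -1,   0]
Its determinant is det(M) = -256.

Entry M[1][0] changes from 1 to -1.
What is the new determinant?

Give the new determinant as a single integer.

Answer: -248

Derivation:
det is linear in row 1: changing M[1][0] by delta changes det by delta * cofactor(1,0).
Cofactor C_10 = (-1)^(1+0) * minor(1,0) = -4
Entry delta = -1 - 1 = -2
Det delta = -2 * -4 = 8
New det = -256 + 8 = -248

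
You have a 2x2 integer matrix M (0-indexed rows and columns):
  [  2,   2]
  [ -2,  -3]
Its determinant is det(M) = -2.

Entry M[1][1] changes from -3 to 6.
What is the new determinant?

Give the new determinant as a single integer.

det is linear in row 1: changing M[1][1] by delta changes det by delta * cofactor(1,1).
Cofactor C_11 = (-1)^(1+1) * minor(1,1) = 2
Entry delta = 6 - -3 = 9
Det delta = 9 * 2 = 18
New det = -2 + 18 = 16

Answer: 16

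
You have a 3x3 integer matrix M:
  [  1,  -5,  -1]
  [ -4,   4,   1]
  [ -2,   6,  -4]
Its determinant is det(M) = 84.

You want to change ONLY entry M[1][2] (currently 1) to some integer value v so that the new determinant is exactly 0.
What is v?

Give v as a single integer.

det is linear in entry M[1][2]: det = old_det + (v - 1) * C_12
Cofactor C_12 = 4
Want det = 0: 84 + (v - 1) * 4 = 0
  (v - 1) = -84 / 4 = -21
  v = 1 + (-21) = -20

Answer: -20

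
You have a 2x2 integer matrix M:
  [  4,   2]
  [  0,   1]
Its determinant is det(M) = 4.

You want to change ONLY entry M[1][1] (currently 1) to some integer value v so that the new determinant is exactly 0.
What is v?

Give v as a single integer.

Answer: 0

Derivation:
det is linear in entry M[1][1]: det = old_det + (v - 1) * C_11
Cofactor C_11 = 4
Want det = 0: 4 + (v - 1) * 4 = 0
  (v - 1) = -4 / 4 = -1
  v = 1 + (-1) = 0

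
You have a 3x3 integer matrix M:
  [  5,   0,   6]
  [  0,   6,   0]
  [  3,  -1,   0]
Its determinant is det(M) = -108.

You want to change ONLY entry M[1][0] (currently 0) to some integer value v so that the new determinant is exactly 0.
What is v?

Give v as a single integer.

Answer: -18

Derivation:
det is linear in entry M[1][0]: det = old_det + (v - 0) * C_10
Cofactor C_10 = -6
Want det = 0: -108 + (v - 0) * -6 = 0
  (v - 0) = 108 / -6 = -18
  v = 0 + (-18) = -18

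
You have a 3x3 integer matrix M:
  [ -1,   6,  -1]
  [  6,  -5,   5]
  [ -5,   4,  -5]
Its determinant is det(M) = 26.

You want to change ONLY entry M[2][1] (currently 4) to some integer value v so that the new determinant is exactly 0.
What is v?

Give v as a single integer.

Answer: 30

Derivation:
det is linear in entry M[2][1]: det = old_det + (v - 4) * C_21
Cofactor C_21 = -1
Want det = 0: 26 + (v - 4) * -1 = 0
  (v - 4) = -26 / -1 = 26
  v = 4 + (26) = 30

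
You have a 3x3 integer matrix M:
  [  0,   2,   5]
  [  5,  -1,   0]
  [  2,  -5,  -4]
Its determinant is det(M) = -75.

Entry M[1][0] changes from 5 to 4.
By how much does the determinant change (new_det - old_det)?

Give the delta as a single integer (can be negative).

Cofactor C_10 = -17
Entry delta = 4 - 5 = -1
Det delta = entry_delta * cofactor = -1 * -17 = 17

Answer: 17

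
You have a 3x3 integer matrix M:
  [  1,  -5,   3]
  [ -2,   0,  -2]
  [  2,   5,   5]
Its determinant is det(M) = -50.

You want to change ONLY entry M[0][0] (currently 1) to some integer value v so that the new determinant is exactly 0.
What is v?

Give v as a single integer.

Answer: 6

Derivation:
det is linear in entry M[0][0]: det = old_det + (v - 1) * C_00
Cofactor C_00 = 10
Want det = 0: -50 + (v - 1) * 10 = 0
  (v - 1) = 50 / 10 = 5
  v = 1 + (5) = 6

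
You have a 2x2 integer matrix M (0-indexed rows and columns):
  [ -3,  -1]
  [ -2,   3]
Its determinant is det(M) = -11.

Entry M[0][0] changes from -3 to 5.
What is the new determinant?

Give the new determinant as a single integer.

det is linear in row 0: changing M[0][0] by delta changes det by delta * cofactor(0,0).
Cofactor C_00 = (-1)^(0+0) * minor(0,0) = 3
Entry delta = 5 - -3 = 8
Det delta = 8 * 3 = 24
New det = -11 + 24 = 13

Answer: 13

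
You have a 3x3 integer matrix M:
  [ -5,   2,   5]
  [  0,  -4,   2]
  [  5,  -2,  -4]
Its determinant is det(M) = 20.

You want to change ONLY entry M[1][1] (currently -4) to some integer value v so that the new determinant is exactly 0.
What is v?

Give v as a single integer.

det is linear in entry M[1][1]: det = old_det + (v - -4) * C_11
Cofactor C_11 = -5
Want det = 0: 20 + (v - -4) * -5 = 0
  (v - -4) = -20 / -5 = 4
  v = -4 + (4) = 0

Answer: 0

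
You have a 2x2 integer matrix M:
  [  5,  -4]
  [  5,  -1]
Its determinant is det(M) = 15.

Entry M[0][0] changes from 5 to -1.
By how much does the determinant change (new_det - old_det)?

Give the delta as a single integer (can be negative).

Answer: 6

Derivation:
Cofactor C_00 = -1
Entry delta = -1 - 5 = -6
Det delta = entry_delta * cofactor = -6 * -1 = 6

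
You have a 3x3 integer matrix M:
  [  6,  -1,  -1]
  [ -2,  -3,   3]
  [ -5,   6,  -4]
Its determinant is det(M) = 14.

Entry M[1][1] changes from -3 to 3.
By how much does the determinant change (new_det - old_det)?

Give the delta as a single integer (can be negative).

Answer: -174

Derivation:
Cofactor C_11 = -29
Entry delta = 3 - -3 = 6
Det delta = entry_delta * cofactor = 6 * -29 = -174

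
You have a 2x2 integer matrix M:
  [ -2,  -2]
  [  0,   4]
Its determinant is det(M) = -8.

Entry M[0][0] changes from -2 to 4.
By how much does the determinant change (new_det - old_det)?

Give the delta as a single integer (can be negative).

Answer: 24

Derivation:
Cofactor C_00 = 4
Entry delta = 4 - -2 = 6
Det delta = entry_delta * cofactor = 6 * 4 = 24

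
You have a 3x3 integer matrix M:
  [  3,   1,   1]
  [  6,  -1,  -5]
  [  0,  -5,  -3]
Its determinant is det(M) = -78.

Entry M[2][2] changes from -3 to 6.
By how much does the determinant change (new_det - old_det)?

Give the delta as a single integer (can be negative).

Answer: -81

Derivation:
Cofactor C_22 = -9
Entry delta = 6 - -3 = 9
Det delta = entry_delta * cofactor = 9 * -9 = -81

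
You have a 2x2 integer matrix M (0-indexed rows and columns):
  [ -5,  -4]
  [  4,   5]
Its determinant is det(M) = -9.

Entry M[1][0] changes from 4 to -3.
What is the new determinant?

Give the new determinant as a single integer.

Answer: -37

Derivation:
det is linear in row 1: changing M[1][0] by delta changes det by delta * cofactor(1,0).
Cofactor C_10 = (-1)^(1+0) * minor(1,0) = 4
Entry delta = -3 - 4 = -7
Det delta = -7 * 4 = -28
New det = -9 + -28 = -37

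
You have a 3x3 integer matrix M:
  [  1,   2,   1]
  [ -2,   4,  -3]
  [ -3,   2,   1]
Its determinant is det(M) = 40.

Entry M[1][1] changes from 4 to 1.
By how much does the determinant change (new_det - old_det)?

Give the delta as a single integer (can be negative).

Cofactor C_11 = 4
Entry delta = 1 - 4 = -3
Det delta = entry_delta * cofactor = -3 * 4 = -12

Answer: -12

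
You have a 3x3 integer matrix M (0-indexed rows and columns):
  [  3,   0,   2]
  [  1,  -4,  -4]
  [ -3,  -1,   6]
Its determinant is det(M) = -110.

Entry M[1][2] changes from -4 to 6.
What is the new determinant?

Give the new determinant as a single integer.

Answer: -80

Derivation:
det is linear in row 1: changing M[1][2] by delta changes det by delta * cofactor(1,2).
Cofactor C_12 = (-1)^(1+2) * minor(1,2) = 3
Entry delta = 6 - -4 = 10
Det delta = 10 * 3 = 30
New det = -110 + 30 = -80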